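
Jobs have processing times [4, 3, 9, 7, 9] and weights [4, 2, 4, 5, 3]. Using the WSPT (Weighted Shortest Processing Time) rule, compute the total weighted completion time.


Compute p/w ratios and sort ascending (WSPT): [(4, 4), (7, 5), (3, 2), (9, 4), (9, 3)]
Compute weighted completion times:
  Job (p=4,w=4): C=4, w*C=4*4=16
  Job (p=7,w=5): C=11, w*C=5*11=55
  Job (p=3,w=2): C=14, w*C=2*14=28
  Job (p=9,w=4): C=23, w*C=4*23=92
  Job (p=9,w=3): C=32, w*C=3*32=96
Total weighted completion time = 287

287


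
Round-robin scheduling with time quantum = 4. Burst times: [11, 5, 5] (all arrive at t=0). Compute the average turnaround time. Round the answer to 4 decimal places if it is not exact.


Time quantum = 4
Execution trace:
  J1 runs 4 units, time = 4
  J2 runs 4 units, time = 8
  J3 runs 4 units, time = 12
  J1 runs 4 units, time = 16
  J2 runs 1 units, time = 17
  J3 runs 1 units, time = 18
  J1 runs 3 units, time = 21
Finish times: [21, 17, 18]
Average turnaround = 56/3 = 18.6667

18.6667


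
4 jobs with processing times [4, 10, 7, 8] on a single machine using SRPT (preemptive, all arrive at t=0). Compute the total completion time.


Since all jobs arrive at t=0, SRPT equals SPT ordering.
SPT order: [4, 7, 8, 10]
Completion times:
  Job 1: p=4, C=4
  Job 2: p=7, C=11
  Job 3: p=8, C=19
  Job 4: p=10, C=29
Total completion time = 4 + 11 + 19 + 29 = 63

63


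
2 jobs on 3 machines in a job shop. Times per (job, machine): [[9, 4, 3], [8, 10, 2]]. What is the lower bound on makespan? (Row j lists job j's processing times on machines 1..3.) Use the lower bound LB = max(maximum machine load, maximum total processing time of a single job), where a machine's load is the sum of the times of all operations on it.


Machine loads:
  Machine 1: 9 + 8 = 17
  Machine 2: 4 + 10 = 14
  Machine 3: 3 + 2 = 5
Max machine load = 17
Job totals:
  Job 1: 16
  Job 2: 20
Max job total = 20
Lower bound = max(17, 20) = 20

20


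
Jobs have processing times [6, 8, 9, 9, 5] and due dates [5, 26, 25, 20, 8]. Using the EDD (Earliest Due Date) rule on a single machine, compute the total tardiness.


Sort by due date (EDD order): [(6, 5), (5, 8), (9, 20), (9, 25), (8, 26)]
Compute completion times and tardiness:
  Job 1: p=6, d=5, C=6, tardiness=max(0,6-5)=1
  Job 2: p=5, d=8, C=11, tardiness=max(0,11-8)=3
  Job 3: p=9, d=20, C=20, tardiness=max(0,20-20)=0
  Job 4: p=9, d=25, C=29, tardiness=max(0,29-25)=4
  Job 5: p=8, d=26, C=37, tardiness=max(0,37-26)=11
Total tardiness = 19

19


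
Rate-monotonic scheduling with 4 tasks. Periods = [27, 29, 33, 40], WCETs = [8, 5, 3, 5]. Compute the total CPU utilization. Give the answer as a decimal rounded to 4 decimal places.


Compute individual utilizations (exact fractions):
  Task 1: C/T = 8/27 (approx. 0.2963)
  Task 2: C/T = 5/29 (approx. 0.1724)
  Task 3: C/T = 3/33 = 1/11 (approx. 0.0909)
  Task 4: C/T = 5/40 = 1/8 (approx. 0.125)
Total utilization U = 8/27 + 5/29 + 1/11 + 1/8 = 47173/68904
Rounded to 4 decimal places: U = 0.6846
RM (Liu & Layland) bound for 4 tasks = 0.756828; compare with U = 47173/68904 (approx. 0.684619)
U <= bound, so schedulable by RM sufficient condition.

0.6846


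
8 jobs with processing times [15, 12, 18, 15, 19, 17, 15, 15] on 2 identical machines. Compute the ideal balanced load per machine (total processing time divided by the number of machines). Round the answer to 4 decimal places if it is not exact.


Total processing time = 15 + 12 + 18 + 15 + 19 + 17 + 15 + 15 = 126
Number of machines = 2
Ideal balanced load = 126 / 2 = 63.0

63.0


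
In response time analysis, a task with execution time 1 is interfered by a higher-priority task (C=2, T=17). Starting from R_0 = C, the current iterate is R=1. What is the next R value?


R_next = C + ceil(R_prev / T_hp) * C_hp
ceil(1 / 17) = ceil(0.0588) = 1
Interference = 1 * 2 = 2
R_next = 1 + 2 = 3

3


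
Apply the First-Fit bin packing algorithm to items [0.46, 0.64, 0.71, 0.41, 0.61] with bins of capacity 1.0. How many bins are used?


Place items sequentially using First-Fit:
  Item 0.46 -> new Bin 1
  Item 0.64 -> new Bin 2
  Item 0.71 -> new Bin 3
  Item 0.41 -> Bin 1 (now 0.87)
  Item 0.61 -> new Bin 4
Total bins used = 4

4


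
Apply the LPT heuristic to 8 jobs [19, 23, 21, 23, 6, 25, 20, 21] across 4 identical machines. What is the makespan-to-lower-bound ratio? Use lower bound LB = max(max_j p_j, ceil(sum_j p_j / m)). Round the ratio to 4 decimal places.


LPT order: [25, 23, 23, 21, 21, 20, 19, 6]
Machine loads after assignment: [31, 43, 42, 42]
LPT makespan = 43
Lower bound = max(max_job, ceil(total/4)) = max(25, 40) = 40
Ratio = 43 / 40 = 1.075

1.075


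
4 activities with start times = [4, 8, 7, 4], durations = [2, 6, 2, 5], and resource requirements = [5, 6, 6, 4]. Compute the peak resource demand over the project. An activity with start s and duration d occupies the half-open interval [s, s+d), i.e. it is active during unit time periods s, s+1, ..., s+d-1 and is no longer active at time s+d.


Each activity i is active on [start_i, start_i + duration_i).
Compute total resource usage per time slot:
  t=0: active resources = [], total = 0
  t=1: active resources = [], total = 0
  t=2: active resources = [], total = 0
  t=3: active resources = [], total = 0
  t=4: active resources = [5, 4], total = 9
  t=5: active resources = [5, 4], total = 9
  t=6: active resources = [4], total = 4
  t=7: active resources = [6, 4], total = 10
  t=8: active resources = [6, 6, 4], total = 16
  t=9: active resources = [6], total = 6
  t=10: active resources = [6], total = 6
  t=11: active resources = [6], total = 6
  t=12: active resources = [6], total = 6
  t=13: active resources = [6], total = 6
Peak resource demand = 16

16


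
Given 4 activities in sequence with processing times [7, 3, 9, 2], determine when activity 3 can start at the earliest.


Activity 3 starts after activities 1 through 2 complete.
Predecessor durations: [7, 3]
ES = 7 + 3 = 10

10


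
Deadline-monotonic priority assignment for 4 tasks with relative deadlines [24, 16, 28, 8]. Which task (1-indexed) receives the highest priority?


Sort tasks by relative deadline (ascending):
  Task 4: deadline = 8
  Task 2: deadline = 16
  Task 1: deadline = 24
  Task 3: deadline = 28
Priority order (highest first): [4, 2, 1, 3]
Highest priority task = 4

4


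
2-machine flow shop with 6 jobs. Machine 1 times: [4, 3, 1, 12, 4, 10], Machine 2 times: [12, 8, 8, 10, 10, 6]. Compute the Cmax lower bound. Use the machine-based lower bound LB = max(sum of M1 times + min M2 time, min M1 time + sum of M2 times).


LB1 = sum(M1 times) + min(M2 times) = 34 + 6 = 40
LB2 = min(M1 times) + sum(M2 times) = 1 + 54 = 55
Lower bound = max(LB1, LB2) = max(40, 55) = 55

55


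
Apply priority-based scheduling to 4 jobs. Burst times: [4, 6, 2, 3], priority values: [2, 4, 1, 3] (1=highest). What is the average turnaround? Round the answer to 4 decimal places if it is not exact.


Sort by priority (ascending = highest first):
Order: [(1, 2), (2, 4), (3, 3), (4, 6)]
Completion times:
  Priority 1, burst=2, C=2
  Priority 2, burst=4, C=6
  Priority 3, burst=3, C=9
  Priority 4, burst=6, C=15
Average turnaround = 32/4 = 8.0

8.0


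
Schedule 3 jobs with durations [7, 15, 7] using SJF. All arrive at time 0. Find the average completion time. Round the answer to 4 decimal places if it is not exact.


SJF order (ascending): [7, 7, 15]
Completion times:
  Job 1: burst=7, C=7
  Job 2: burst=7, C=14
  Job 3: burst=15, C=29
Average completion = 50/3 = 16.6667

16.6667


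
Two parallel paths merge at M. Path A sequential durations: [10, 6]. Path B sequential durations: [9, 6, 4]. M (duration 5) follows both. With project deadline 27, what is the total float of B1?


Forward pass: ES(B1) = sum of predecessors on chain B = 0
EF = ES + duration = 0 + 9 = 9
Backward pass: LF(M) = deadline = 27; LS(M) = 27 - 5 = 22
LF(B1) = LS(M) - sum(successors on chain B) = 22 - 10 = 12
LS = LF - duration = 12 - 9 = 3
Total float = LS - ES = 3 - 0 = 3

3


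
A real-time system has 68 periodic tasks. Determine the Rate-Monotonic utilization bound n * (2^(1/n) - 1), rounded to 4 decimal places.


Compute 2^(1/68) = 1.0102454700
Subtract 1: 1.0102454700 - 1 = 0.0102454700
Multiply by n: 68 * 0.0102454700 = 0.6966919600
Round to 4 dp: 0.6967

0.6967


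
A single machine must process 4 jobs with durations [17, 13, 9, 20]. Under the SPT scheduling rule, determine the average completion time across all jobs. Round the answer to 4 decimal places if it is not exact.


Sort jobs by processing time (SPT order): [9, 13, 17, 20]
Compute completion times sequentially:
  Job 1: processing = 9, completes at 9
  Job 2: processing = 13, completes at 22
  Job 3: processing = 17, completes at 39
  Job 4: processing = 20, completes at 59
Sum of completion times = 129
Average completion time = 129/4 = 32.25

32.25


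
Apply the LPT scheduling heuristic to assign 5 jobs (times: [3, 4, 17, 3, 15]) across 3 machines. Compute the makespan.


Sort jobs in decreasing order (LPT): [17, 15, 4, 3, 3]
Assign each job to the least loaded machine:
  Machine 1: jobs [17], load = 17
  Machine 2: jobs [15], load = 15
  Machine 3: jobs [4, 3, 3], load = 10
Makespan = max load = 17

17


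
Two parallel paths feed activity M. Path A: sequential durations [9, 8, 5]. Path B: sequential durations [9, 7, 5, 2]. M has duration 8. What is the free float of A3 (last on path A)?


ES(A3) = sum of predecessors on chain A = 17
EF(A3) = ES + duration = 17 + 5 = 22
Successor of A3 is M. ES(M) = max(sum(A), sum(B)) = max(22, 23) = 23
Free float = ES(successor) - EF(current) = 23 - 22 = 1

1


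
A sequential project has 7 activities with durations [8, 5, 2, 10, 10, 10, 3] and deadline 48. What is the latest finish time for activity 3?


LF(activity 3) = deadline - sum of successor durations
Successors: activities 4 through 7 with durations [10, 10, 10, 3]
Sum of successor durations = 33
LF = 48 - 33 = 15

15


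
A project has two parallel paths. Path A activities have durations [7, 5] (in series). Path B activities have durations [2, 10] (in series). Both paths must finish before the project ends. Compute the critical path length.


Path A total = 7 + 5 = 12
Path B total = 2 + 10 = 12
Critical path = longest path = max(12, 12) = 12

12


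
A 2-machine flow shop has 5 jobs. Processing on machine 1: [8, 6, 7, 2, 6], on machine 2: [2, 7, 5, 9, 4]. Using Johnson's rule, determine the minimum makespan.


Apply Johnson's rule:
  Group 1 (a <= b): [(4, 2, 9), (2, 6, 7)]
  Group 2 (a > b): [(3, 7, 5), (5, 6, 4), (1, 8, 2)]
Optimal job order: [4, 2, 3, 5, 1]
Schedule:
  Job 4: M1 done at 2, M2 done at 11
  Job 2: M1 done at 8, M2 done at 18
  Job 3: M1 done at 15, M2 done at 23
  Job 5: M1 done at 21, M2 done at 27
  Job 1: M1 done at 29, M2 done at 31
Makespan = 31

31


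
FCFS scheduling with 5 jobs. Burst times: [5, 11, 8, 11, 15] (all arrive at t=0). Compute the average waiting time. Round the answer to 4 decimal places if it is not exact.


FCFS order (as given): [5, 11, 8, 11, 15]
Waiting times:
  Job 1: wait = 0
  Job 2: wait = 5
  Job 3: wait = 16
  Job 4: wait = 24
  Job 5: wait = 35
Sum of waiting times = 80
Average waiting time = 80/5 = 16.0

16.0


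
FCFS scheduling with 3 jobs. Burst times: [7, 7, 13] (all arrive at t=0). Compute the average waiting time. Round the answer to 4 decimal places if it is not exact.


FCFS order (as given): [7, 7, 13]
Waiting times:
  Job 1: wait = 0
  Job 2: wait = 7
  Job 3: wait = 14
Sum of waiting times = 21
Average waiting time = 21/3 = 7.0

7.0


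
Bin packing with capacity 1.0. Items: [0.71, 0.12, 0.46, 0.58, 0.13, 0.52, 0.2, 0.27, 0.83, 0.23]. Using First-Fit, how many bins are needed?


Place items sequentially using First-Fit:
  Item 0.71 -> new Bin 1
  Item 0.12 -> Bin 1 (now 0.83)
  Item 0.46 -> new Bin 2
  Item 0.58 -> new Bin 3
  Item 0.13 -> Bin 1 (now 0.96)
  Item 0.52 -> Bin 2 (now 0.98)
  Item 0.2 -> Bin 3 (now 0.78)
  Item 0.27 -> new Bin 4
  Item 0.83 -> new Bin 5
  Item 0.23 -> Bin 4 (now 0.5)
Total bins used = 5

5


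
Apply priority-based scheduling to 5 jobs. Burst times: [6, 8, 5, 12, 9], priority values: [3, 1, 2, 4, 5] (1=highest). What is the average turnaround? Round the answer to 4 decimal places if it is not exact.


Sort by priority (ascending = highest first):
Order: [(1, 8), (2, 5), (3, 6), (4, 12), (5, 9)]
Completion times:
  Priority 1, burst=8, C=8
  Priority 2, burst=5, C=13
  Priority 3, burst=6, C=19
  Priority 4, burst=12, C=31
  Priority 5, burst=9, C=40
Average turnaround = 111/5 = 22.2

22.2


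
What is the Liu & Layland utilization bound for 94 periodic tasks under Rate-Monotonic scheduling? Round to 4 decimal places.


Compute 2^(1/94) = 1.0074011604
Subtract 1: 1.0074011604 - 1 = 0.0074011604
Multiply by n: 94 * 0.0074011604 = 0.6957090776
Round to 4 dp: 0.6957

0.6957


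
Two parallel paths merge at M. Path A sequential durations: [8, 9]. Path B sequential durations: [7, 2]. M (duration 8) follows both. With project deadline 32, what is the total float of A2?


Forward pass: ES(A2) = sum of predecessors on chain A = 8
EF = ES + duration = 8 + 9 = 17
Backward pass: LF(M) = deadline = 32; LS(M) = 32 - 8 = 24
LF(A2) = LS(M) - sum(successors on chain A) = 24 - 0 = 24
LS = LF - duration = 24 - 9 = 15
Total float = LS - ES = 15 - 8 = 7

7


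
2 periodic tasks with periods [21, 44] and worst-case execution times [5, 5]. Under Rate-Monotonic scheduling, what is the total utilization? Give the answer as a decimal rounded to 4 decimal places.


Compute individual utilizations (exact fractions):
  Task 1: C/T = 5/21 (approx. 0.2381)
  Task 2: C/T = 5/44 (approx. 0.1136)
Total utilization U = 5/21 + 5/44 = 325/924
Rounded to 4 decimal places: U = 0.3517
RM (Liu & Layland) bound for 2 tasks = 0.828427; compare with U = 325/924 (approx. 0.351732)
U <= bound, so schedulable by RM sufficient condition.

0.3517


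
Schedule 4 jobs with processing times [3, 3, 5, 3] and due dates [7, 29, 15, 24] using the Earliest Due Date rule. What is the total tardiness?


Sort by due date (EDD order): [(3, 7), (5, 15), (3, 24), (3, 29)]
Compute completion times and tardiness:
  Job 1: p=3, d=7, C=3, tardiness=max(0,3-7)=0
  Job 2: p=5, d=15, C=8, tardiness=max(0,8-15)=0
  Job 3: p=3, d=24, C=11, tardiness=max(0,11-24)=0
  Job 4: p=3, d=29, C=14, tardiness=max(0,14-29)=0
Total tardiness = 0

0


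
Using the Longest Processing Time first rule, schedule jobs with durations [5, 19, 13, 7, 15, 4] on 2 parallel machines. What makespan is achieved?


Sort jobs in decreasing order (LPT): [19, 15, 13, 7, 5, 4]
Assign each job to the least loaded machine:
  Machine 1: jobs [19, 7, 5], load = 31
  Machine 2: jobs [15, 13, 4], load = 32
Makespan = max load = 32

32


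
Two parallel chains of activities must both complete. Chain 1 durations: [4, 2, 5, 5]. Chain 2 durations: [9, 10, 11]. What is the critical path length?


Path A total = 4 + 2 + 5 + 5 = 16
Path B total = 9 + 10 + 11 = 30
Critical path = longest path = max(16, 30) = 30

30


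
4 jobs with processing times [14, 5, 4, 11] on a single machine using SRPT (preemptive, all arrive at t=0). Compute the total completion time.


Since all jobs arrive at t=0, SRPT equals SPT ordering.
SPT order: [4, 5, 11, 14]
Completion times:
  Job 1: p=4, C=4
  Job 2: p=5, C=9
  Job 3: p=11, C=20
  Job 4: p=14, C=34
Total completion time = 4 + 9 + 20 + 34 = 67

67


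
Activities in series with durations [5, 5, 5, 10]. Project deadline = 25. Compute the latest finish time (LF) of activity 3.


LF(activity 3) = deadline - sum of successor durations
Successors: activities 4 through 4 with durations [10]
Sum of successor durations = 10
LF = 25 - 10 = 15

15


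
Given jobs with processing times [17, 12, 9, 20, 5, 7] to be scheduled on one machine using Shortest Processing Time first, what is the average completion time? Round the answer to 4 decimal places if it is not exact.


Sort jobs by processing time (SPT order): [5, 7, 9, 12, 17, 20]
Compute completion times sequentially:
  Job 1: processing = 5, completes at 5
  Job 2: processing = 7, completes at 12
  Job 3: processing = 9, completes at 21
  Job 4: processing = 12, completes at 33
  Job 5: processing = 17, completes at 50
  Job 6: processing = 20, completes at 70
Sum of completion times = 191
Average completion time = 191/6 = 31.8333

31.8333


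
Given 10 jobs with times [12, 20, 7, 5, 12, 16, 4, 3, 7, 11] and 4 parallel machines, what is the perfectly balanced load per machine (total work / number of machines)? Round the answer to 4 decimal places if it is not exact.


Total processing time = 12 + 20 + 7 + 5 + 12 + 16 + 4 + 3 + 7 + 11 = 97
Number of machines = 4
Ideal balanced load = 97 / 4 = 24.25

24.25


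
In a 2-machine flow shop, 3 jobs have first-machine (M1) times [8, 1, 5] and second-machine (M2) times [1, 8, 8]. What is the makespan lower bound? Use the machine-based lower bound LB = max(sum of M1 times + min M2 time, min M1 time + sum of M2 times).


LB1 = sum(M1 times) + min(M2 times) = 14 + 1 = 15
LB2 = min(M1 times) + sum(M2 times) = 1 + 17 = 18
Lower bound = max(LB1, LB2) = max(15, 18) = 18

18


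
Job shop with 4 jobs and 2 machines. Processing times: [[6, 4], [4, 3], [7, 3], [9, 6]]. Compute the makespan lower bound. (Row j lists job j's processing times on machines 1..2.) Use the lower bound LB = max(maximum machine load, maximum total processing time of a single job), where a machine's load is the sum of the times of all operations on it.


Machine loads:
  Machine 1: 6 + 4 + 7 + 9 = 26
  Machine 2: 4 + 3 + 3 + 6 = 16
Max machine load = 26
Job totals:
  Job 1: 10
  Job 2: 7
  Job 3: 10
  Job 4: 15
Max job total = 15
Lower bound = max(26, 15) = 26

26


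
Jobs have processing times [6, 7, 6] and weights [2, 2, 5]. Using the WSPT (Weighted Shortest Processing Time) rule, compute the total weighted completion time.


Compute p/w ratios and sort ascending (WSPT): [(6, 5), (6, 2), (7, 2)]
Compute weighted completion times:
  Job (p=6,w=5): C=6, w*C=5*6=30
  Job (p=6,w=2): C=12, w*C=2*12=24
  Job (p=7,w=2): C=19, w*C=2*19=38
Total weighted completion time = 92

92


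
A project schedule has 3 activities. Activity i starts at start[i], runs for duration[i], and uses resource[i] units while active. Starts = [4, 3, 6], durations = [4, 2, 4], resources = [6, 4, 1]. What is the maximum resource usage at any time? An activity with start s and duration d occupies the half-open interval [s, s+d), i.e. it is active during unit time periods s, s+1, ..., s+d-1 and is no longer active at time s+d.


Each activity i is active on [start_i, start_i + duration_i).
Compute total resource usage per time slot:
  t=0: active resources = [], total = 0
  t=1: active resources = [], total = 0
  t=2: active resources = [], total = 0
  t=3: active resources = [4], total = 4
  t=4: active resources = [6, 4], total = 10
  t=5: active resources = [6], total = 6
  t=6: active resources = [6, 1], total = 7
  t=7: active resources = [6, 1], total = 7
  t=8: active resources = [1], total = 1
  t=9: active resources = [1], total = 1
Peak resource demand = 10

10


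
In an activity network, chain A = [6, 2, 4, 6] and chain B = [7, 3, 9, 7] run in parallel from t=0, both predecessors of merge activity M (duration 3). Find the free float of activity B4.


ES(B4) = sum of predecessors on chain B = 19
EF(B4) = ES + duration = 19 + 7 = 26
Successor of B4 is M. ES(M) = max(sum(A), sum(B)) = max(18, 26) = 26
Free float = ES(successor) - EF(current) = 26 - 26 = 0

0


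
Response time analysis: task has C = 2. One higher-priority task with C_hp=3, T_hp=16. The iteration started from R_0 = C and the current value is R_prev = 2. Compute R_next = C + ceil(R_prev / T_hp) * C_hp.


R_next = C + ceil(R_prev / T_hp) * C_hp
ceil(2 / 16) = ceil(0.125) = 1
Interference = 1 * 3 = 3
R_next = 2 + 3 = 5

5


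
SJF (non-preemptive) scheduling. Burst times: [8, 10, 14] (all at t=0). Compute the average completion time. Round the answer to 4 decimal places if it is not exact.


SJF order (ascending): [8, 10, 14]
Completion times:
  Job 1: burst=8, C=8
  Job 2: burst=10, C=18
  Job 3: burst=14, C=32
Average completion = 58/3 = 19.3333

19.3333


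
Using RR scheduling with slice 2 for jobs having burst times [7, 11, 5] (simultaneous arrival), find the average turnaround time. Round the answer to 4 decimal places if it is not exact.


Time quantum = 2
Execution trace:
  J1 runs 2 units, time = 2
  J2 runs 2 units, time = 4
  J3 runs 2 units, time = 6
  J1 runs 2 units, time = 8
  J2 runs 2 units, time = 10
  J3 runs 2 units, time = 12
  J1 runs 2 units, time = 14
  J2 runs 2 units, time = 16
  J3 runs 1 units, time = 17
  J1 runs 1 units, time = 18
  J2 runs 2 units, time = 20
  J2 runs 2 units, time = 22
  J2 runs 1 units, time = 23
Finish times: [18, 23, 17]
Average turnaround = 58/3 = 19.3333

19.3333


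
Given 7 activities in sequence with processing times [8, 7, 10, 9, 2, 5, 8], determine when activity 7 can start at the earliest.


Activity 7 starts after activities 1 through 6 complete.
Predecessor durations: [8, 7, 10, 9, 2, 5]
ES = 8 + 7 + 10 + 9 + 2 + 5 = 41

41


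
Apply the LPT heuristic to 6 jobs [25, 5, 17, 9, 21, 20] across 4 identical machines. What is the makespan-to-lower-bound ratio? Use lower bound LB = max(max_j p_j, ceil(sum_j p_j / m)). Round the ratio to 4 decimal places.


LPT order: [25, 21, 20, 17, 9, 5]
Machine loads after assignment: [25, 21, 25, 26]
LPT makespan = 26
Lower bound = max(max_job, ceil(total/4)) = max(25, 25) = 25
Ratio = 26 / 25 = 1.04

1.04


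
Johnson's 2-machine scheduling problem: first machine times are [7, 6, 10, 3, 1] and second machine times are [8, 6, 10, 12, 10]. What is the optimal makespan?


Apply Johnson's rule:
  Group 1 (a <= b): [(5, 1, 10), (4, 3, 12), (2, 6, 6), (1, 7, 8), (3, 10, 10)]
  Group 2 (a > b): []
Optimal job order: [5, 4, 2, 1, 3]
Schedule:
  Job 5: M1 done at 1, M2 done at 11
  Job 4: M1 done at 4, M2 done at 23
  Job 2: M1 done at 10, M2 done at 29
  Job 1: M1 done at 17, M2 done at 37
  Job 3: M1 done at 27, M2 done at 47
Makespan = 47

47


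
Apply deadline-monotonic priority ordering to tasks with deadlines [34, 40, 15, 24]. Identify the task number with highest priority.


Sort tasks by relative deadline (ascending):
  Task 3: deadline = 15
  Task 4: deadline = 24
  Task 1: deadline = 34
  Task 2: deadline = 40
Priority order (highest first): [3, 4, 1, 2]
Highest priority task = 3

3


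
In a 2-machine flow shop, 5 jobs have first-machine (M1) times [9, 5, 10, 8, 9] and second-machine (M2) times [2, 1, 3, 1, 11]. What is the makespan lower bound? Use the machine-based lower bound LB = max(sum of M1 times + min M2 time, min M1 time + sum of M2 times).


LB1 = sum(M1 times) + min(M2 times) = 41 + 1 = 42
LB2 = min(M1 times) + sum(M2 times) = 5 + 18 = 23
Lower bound = max(LB1, LB2) = max(42, 23) = 42

42


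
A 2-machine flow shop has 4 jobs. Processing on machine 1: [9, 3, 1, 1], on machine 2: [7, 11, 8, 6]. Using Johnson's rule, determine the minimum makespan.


Apply Johnson's rule:
  Group 1 (a <= b): [(3, 1, 8), (4, 1, 6), (2, 3, 11)]
  Group 2 (a > b): [(1, 9, 7)]
Optimal job order: [3, 4, 2, 1]
Schedule:
  Job 3: M1 done at 1, M2 done at 9
  Job 4: M1 done at 2, M2 done at 15
  Job 2: M1 done at 5, M2 done at 26
  Job 1: M1 done at 14, M2 done at 33
Makespan = 33

33


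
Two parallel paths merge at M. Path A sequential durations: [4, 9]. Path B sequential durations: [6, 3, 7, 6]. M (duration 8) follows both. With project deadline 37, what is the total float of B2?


Forward pass: ES(B2) = sum of predecessors on chain B = 6
EF = ES + duration = 6 + 3 = 9
Backward pass: LF(M) = deadline = 37; LS(M) = 37 - 8 = 29
LF(B2) = LS(M) - sum(successors on chain B) = 29 - 13 = 16
LS = LF - duration = 16 - 3 = 13
Total float = LS - ES = 13 - 6 = 7

7


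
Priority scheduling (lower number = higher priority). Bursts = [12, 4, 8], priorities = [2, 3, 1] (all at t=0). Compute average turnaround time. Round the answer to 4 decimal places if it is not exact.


Sort by priority (ascending = highest first):
Order: [(1, 8), (2, 12), (3, 4)]
Completion times:
  Priority 1, burst=8, C=8
  Priority 2, burst=12, C=20
  Priority 3, burst=4, C=24
Average turnaround = 52/3 = 17.3333

17.3333


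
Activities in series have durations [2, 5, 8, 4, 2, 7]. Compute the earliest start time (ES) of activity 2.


Activity 2 starts after activities 1 through 1 complete.
Predecessor durations: [2]
ES = 2 = 2

2


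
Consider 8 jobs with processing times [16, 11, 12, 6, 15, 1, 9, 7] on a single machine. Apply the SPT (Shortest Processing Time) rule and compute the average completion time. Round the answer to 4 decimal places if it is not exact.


Sort jobs by processing time (SPT order): [1, 6, 7, 9, 11, 12, 15, 16]
Compute completion times sequentially:
  Job 1: processing = 1, completes at 1
  Job 2: processing = 6, completes at 7
  Job 3: processing = 7, completes at 14
  Job 4: processing = 9, completes at 23
  Job 5: processing = 11, completes at 34
  Job 6: processing = 12, completes at 46
  Job 7: processing = 15, completes at 61
  Job 8: processing = 16, completes at 77
Sum of completion times = 263
Average completion time = 263/8 = 32.875

32.875


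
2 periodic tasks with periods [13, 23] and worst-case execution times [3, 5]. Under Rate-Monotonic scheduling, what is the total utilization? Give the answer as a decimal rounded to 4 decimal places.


Compute individual utilizations (exact fractions):
  Task 1: C/T = 3/13 (approx. 0.2308)
  Task 2: C/T = 5/23 (approx. 0.2174)
Total utilization U = 3/13 + 5/23 = 134/299
Rounded to 4 decimal places: U = 0.4482
RM (Liu & Layland) bound for 2 tasks = 0.828427; compare with U = 134/299 (approx. 0.448161)
U <= bound, so schedulable by RM sufficient condition.

0.4482


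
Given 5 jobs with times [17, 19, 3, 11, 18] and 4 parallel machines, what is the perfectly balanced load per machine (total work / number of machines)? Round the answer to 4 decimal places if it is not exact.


Total processing time = 17 + 19 + 3 + 11 + 18 = 68
Number of machines = 4
Ideal balanced load = 68 / 4 = 17.0

17.0


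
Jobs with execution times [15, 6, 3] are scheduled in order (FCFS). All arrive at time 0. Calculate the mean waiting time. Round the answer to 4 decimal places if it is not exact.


FCFS order (as given): [15, 6, 3]
Waiting times:
  Job 1: wait = 0
  Job 2: wait = 15
  Job 3: wait = 21
Sum of waiting times = 36
Average waiting time = 36/3 = 12.0

12.0


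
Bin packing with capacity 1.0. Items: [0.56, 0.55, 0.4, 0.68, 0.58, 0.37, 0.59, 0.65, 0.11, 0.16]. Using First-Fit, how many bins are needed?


Place items sequentially using First-Fit:
  Item 0.56 -> new Bin 1
  Item 0.55 -> new Bin 2
  Item 0.4 -> Bin 1 (now 0.96)
  Item 0.68 -> new Bin 3
  Item 0.58 -> new Bin 4
  Item 0.37 -> Bin 2 (now 0.92)
  Item 0.59 -> new Bin 5
  Item 0.65 -> new Bin 6
  Item 0.11 -> Bin 3 (now 0.79)
  Item 0.16 -> Bin 3 (now 0.95)
Total bins used = 6

6


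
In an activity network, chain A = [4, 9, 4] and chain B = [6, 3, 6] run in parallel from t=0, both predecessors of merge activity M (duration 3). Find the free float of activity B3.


ES(B3) = sum of predecessors on chain B = 9
EF(B3) = ES + duration = 9 + 6 = 15
Successor of B3 is M. ES(M) = max(sum(A), sum(B)) = max(17, 15) = 17
Free float = ES(successor) - EF(current) = 17 - 15 = 2

2


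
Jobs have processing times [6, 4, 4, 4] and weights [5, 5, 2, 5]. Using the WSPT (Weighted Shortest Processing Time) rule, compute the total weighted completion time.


Compute p/w ratios and sort ascending (WSPT): [(4, 5), (4, 5), (6, 5), (4, 2)]
Compute weighted completion times:
  Job (p=4,w=5): C=4, w*C=5*4=20
  Job (p=4,w=5): C=8, w*C=5*8=40
  Job (p=6,w=5): C=14, w*C=5*14=70
  Job (p=4,w=2): C=18, w*C=2*18=36
Total weighted completion time = 166

166


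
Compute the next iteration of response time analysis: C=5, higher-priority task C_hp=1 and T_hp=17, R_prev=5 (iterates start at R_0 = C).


R_next = C + ceil(R_prev / T_hp) * C_hp
ceil(5 / 17) = ceil(0.2941) = 1
Interference = 1 * 1 = 1
R_next = 5 + 1 = 6

6


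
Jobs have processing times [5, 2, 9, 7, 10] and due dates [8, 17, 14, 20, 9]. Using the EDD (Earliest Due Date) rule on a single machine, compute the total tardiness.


Sort by due date (EDD order): [(5, 8), (10, 9), (9, 14), (2, 17), (7, 20)]
Compute completion times and tardiness:
  Job 1: p=5, d=8, C=5, tardiness=max(0,5-8)=0
  Job 2: p=10, d=9, C=15, tardiness=max(0,15-9)=6
  Job 3: p=9, d=14, C=24, tardiness=max(0,24-14)=10
  Job 4: p=2, d=17, C=26, tardiness=max(0,26-17)=9
  Job 5: p=7, d=20, C=33, tardiness=max(0,33-20)=13
Total tardiness = 38

38


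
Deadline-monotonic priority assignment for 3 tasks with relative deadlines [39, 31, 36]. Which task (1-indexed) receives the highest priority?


Sort tasks by relative deadline (ascending):
  Task 2: deadline = 31
  Task 3: deadline = 36
  Task 1: deadline = 39
Priority order (highest first): [2, 3, 1]
Highest priority task = 2

2


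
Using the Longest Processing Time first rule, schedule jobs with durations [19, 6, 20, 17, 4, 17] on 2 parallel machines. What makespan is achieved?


Sort jobs in decreasing order (LPT): [20, 19, 17, 17, 6, 4]
Assign each job to the least loaded machine:
  Machine 1: jobs [20, 17, 4], load = 41
  Machine 2: jobs [19, 17, 6], load = 42
Makespan = max load = 42

42


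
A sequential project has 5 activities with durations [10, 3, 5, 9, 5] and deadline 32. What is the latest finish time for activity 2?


LF(activity 2) = deadline - sum of successor durations
Successors: activities 3 through 5 with durations [5, 9, 5]
Sum of successor durations = 19
LF = 32 - 19 = 13

13


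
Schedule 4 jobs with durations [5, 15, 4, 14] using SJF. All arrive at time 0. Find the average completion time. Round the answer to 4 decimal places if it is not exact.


SJF order (ascending): [4, 5, 14, 15]
Completion times:
  Job 1: burst=4, C=4
  Job 2: burst=5, C=9
  Job 3: burst=14, C=23
  Job 4: burst=15, C=38
Average completion = 74/4 = 18.5

18.5


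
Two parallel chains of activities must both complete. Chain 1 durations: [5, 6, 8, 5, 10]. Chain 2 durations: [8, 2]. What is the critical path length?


Path A total = 5 + 6 + 8 + 5 + 10 = 34
Path B total = 8 + 2 = 10
Critical path = longest path = max(34, 10) = 34

34


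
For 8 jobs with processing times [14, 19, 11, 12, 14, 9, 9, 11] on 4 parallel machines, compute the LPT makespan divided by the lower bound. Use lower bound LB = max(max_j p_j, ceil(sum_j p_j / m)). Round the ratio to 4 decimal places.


LPT order: [19, 14, 14, 12, 11, 11, 9, 9]
Machine loads after assignment: [28, 25, 23, 23]
LPT makespan = 28
Lower bound = max(max_job, ceil(total/4)) = max(19, 25) = 25
Ratio = 28 / 25 = 1.12

1.12


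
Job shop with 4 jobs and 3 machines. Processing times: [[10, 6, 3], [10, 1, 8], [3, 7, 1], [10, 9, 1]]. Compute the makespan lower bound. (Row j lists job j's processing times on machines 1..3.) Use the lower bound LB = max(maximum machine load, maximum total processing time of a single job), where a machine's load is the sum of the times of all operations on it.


Machine loads:
  Machine 1: 10 + 10 + 3 + 10 = 33
  Machine 2: 6 + 1 + 7 + 9 = 23
  Machine 3: 3 + 8 + 1 + 1 = 13
Max machine load = 33
Job totals:
  Job 1: 19
  Job 2: 19
  Job 3: 11
  Job 4: 20
Max job total = 20
Lower bound = max(33, 20) = 33

33


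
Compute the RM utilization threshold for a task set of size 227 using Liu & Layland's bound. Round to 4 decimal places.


Compute 2^(1/227) = 1.0030581785
Subtract 1: 1.0030581785 - 1 = 0.0030581785
Multiply by n: 227 * 0.0030581785 = 0.6942065195
Round to 4 dp: 0.6942

0.6942


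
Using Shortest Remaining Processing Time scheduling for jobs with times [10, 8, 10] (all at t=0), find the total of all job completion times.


Since all jobs arrive at t=0, SRPT equals SPT ordering.
SPT order: [8, 10, 10]
Completion times:
  Job 1: p=8, C=8
  Job 2: p=10, C=18
  Job 3: p=10, C=28
Total completion time = 8 + 18 + 28 = 54

54


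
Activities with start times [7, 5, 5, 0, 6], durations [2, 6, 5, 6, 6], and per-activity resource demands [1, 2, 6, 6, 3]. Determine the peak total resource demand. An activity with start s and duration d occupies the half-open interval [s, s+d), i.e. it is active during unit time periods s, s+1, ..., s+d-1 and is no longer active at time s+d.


Each activity i is active on [start_i, start_i + duration_i).
Compute total resource usage per time slot:
  t=0: active resources = [6], total = 6
  t=1: active resources = [6], total = 6
  t=2: active resources = [6], total = 6
  t=3: active resources = [6], total = 6
  t=4: active resources = [6], total = 6
  t=5: active resources = [2, 6, 6], total = 14
  t=6: active resources = [2, 6, 3], total = 11
  t=7: active resources = [1, 2, 6, 3], total = 12
  t=8: active resources = [1, 2, 6, 3], total = 12
  t=9: active resources = [2, 6, 3], total = 11
  t=10: active resources = [2, 3], total = 5
  t=11: active resources = [3], total = 3
Peak resource demand = 14

14


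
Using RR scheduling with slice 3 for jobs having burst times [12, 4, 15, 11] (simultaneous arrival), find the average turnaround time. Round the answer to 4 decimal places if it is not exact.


Time quantum = 3
Execution trace:
  J1 runs 3 units, time = 3
  J2 runs 3 units, time = 6
  J3 runs 3 units, time = 9
  J4 runs 3 units, time = 12
  J1 runs 3 units, time = 15
  J2 runs 1 units, time = 16
  J3 runs 3 units, time = 19
  J4 runs 3 units, time = 22
  J1 runs 3 units, time = 25
  J3 runs 3 units, time = 28
  J4 runs 3 units, time = 31
  J1 runs 3 units, time = 34
  J3 runs 3 units, time = 37
  J4 runs 2 units, time = 39
  J3 runs 3 units, time = 42
Finish times: [34, 16, 42, 39]
Average turnaround = 131/4 = 32.75

32.75


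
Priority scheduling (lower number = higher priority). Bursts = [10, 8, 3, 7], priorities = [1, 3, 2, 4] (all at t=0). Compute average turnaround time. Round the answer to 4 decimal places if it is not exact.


Sort by priority (ascending = highest first):
Order: [(1, 10), (2, 3), (3, 8), (4, 7)]
Completion times:
  Priority 1, burst=10, C=10
  Priority 2, burst=3, C=13
  Priority 3, burst=8, C=21
  Priority 4, burst=7, C=28
Average turnaround = 72/4 = 18.0

18.0


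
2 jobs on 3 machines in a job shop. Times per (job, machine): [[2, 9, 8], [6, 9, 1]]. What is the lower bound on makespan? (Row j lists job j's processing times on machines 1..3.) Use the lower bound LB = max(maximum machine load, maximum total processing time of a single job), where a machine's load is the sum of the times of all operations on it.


Machine loads:
  Machine 1: 2 + 6 = 8
  Machine 2: 9 + 9 = 18
  Machine 3: 8 + 1 = 9
Max machine load = 18
Job totals:
  Job 1: 19
  Job 2: 16
Max job total = 19
Lower bound = max(18, 19) = 19

19


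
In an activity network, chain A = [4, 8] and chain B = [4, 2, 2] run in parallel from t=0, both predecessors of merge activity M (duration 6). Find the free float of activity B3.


ES(B3) = sum of predecessors on chain B = 6
EF(B3) = ES + duration = 6 + 2 = 8
Successor of B3 is M. ES(M) = max(sum(A), sum(B)) = max(12, 8) = 12
Free float = ES(successor) - EF(current) = 12 - 8 = 4

4


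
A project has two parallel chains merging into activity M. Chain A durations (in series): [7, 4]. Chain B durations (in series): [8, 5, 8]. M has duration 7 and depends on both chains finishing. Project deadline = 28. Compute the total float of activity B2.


Forward pass: ES(B2) = sum of predecessors on chain B = 8
EF = ES + duration = 8 + 5 = 13
Backward pass: LF(M) = deadline = 28; LS(M) = 28 - 7 = 21
LF(B2) = LS(M) - sum(successors on chain B) = 21 - 8 = 13
LS = LF - duration = 13 - 5 = 8
Total float = LS - ES = 8 - 8 = 0

0


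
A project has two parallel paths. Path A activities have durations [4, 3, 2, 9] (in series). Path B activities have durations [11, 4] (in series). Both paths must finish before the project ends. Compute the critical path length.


Path A total = 4 + 3 + 2 + 9 = 18
Path B total = 11 + 4 = 15
Critical path = longest path = max(18, 15) = 18

18


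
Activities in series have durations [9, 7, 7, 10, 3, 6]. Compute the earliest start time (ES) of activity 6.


Activity 6 starts after activities 1 through 5 complete.
Predecessor durations: [9, 7, 7, 10, 3]
ES = 9 + 7 + 7 + 10 + 3 = 36

36


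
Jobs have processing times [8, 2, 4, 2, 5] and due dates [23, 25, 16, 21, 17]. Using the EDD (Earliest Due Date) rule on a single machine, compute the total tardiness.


Sort by due date (EDD order): [(4, 16), (5, 17), (2, 21), (8, 23), (2, 25)]
Compute completion times and tardiness:
  Job 1: p=4, d=16, C=4, tardiness=max(0,4-16)=0
  Job 2: p=5, d=17, C=9, tardiness=max(0,9-17)=0
  Job 3: p=2, d=21, C=11, tardiness=max(0,11-21)=0
  Job 4: p=8, d=23, C=19, tardiness=max(0,19-23)=0
  Job 5: p=2, d=25, C=21, tardiness=max(0,21-25)=0
Total tardiness = 0

0


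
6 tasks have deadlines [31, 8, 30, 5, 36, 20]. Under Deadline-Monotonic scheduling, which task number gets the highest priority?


Sort tasks by relative deadline (ascending):
  Task 4: deadline = 5
  Task 2: deadline = 8
  Task 6: deadline = 20
  Task 3: deadline = 30
  Task 1: deadline = 31
  Task 5: deadline = 36
Priority order (highest first): [4, 2, 6, 3, 1, 5]
Highest priority task = 4

4


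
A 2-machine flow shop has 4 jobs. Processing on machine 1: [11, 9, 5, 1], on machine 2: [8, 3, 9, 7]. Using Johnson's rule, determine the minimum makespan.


Apply Johnson's rule:
  Group 1 (a <= b): [(4, 1, 7), (3, 5, 9)]
  Group 2 (a > b): [(1, 11, 8), (2, 9, 3)]
Optimal job order: [4, 3, 1, 2]
Schedule:
  Job 4: M1 done at 1, M2 done at 8
  Job 3: M1 done at 6, M2 done at 17
  Job 1: M1 done at 17, M2 done at 25
  Job 2: M1 done at 26, M2 done at 29
Makespan = 29

29


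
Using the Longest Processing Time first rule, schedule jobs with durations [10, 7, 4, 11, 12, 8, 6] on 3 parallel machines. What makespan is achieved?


Sort jobs in decreasing order (LPT): [12, 11, 10, 8, 7, 6, 4]
Assign each job to the least loaded machine:
  Machine 1: jobs [12, 6, 4], load = 22
  Machine 2: jobs [11, 7], load = 18
  Machine 3: jobs [10, 8], load = 18
Makespan = max load = 22

22


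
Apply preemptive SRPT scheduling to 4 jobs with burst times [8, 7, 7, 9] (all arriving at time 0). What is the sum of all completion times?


Since all jobs arrive at t=0, SRPT equals SPT ordering.
SPT order: [7, 7, 8, 9]
Completion times:
  Job 1: p=7, C=7
  Job 2: p=7, C=14
  Job 3: p=8, C=22
  Job 4: p=9, C=31
Total completion time = 7 + 14 + 22 + 31 = 74

74


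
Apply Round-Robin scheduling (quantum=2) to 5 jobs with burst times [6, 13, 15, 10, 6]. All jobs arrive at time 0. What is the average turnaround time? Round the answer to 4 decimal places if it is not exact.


Time quantum = 2
Execution trace:
  J1 runs 2 units, time = 2
  J2 runs 2 units, time = 4
  J3 runs 2 units, time = 6
  J4 runs 2 units, time = 8
  J5 runs 2 units, time = 10
  J1 runs 2 units, time = 12
  J2 runs 2 units, time = 14
  J3 runs 2 units, time = 16
  J4 runs 2 units, time = 18
  J5 runs 2 units, time = 20
  J1 runs 2 units, time = 22
  J2 runs 2 units, time = 24
  J3 runs 2 units, time = 26
  J4 runs 2 units, time = 28
  J5 runs 2 units, time = 30
  J2 runs 2 units, time = 32
  J3 runs 2 units, time = 34
  J4 runs 2 units, time = 36
  J2 runs 2 units, time = 38
  J3 runs 2 units, time = 40
  J4 runs 2 units, time = 42
  J2 runs 2 units, time = 44
  J3 runs 2 units, time = 46
  J2 runs 1 units, time = 47
  J3 runs 2 units, time = 49
  J3 runs 1 units, time = 50
Finish times: [22, 47, 50, 42, 30]
Average turnaround = 191/5 = 38.2

38.2


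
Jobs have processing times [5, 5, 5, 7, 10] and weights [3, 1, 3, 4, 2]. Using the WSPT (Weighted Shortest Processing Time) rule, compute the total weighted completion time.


Compute p/w ratios and sort ascending (WSPT): [(5, 3), (5, 3), (7, 4), (5, 1), (10, 2)]
Compute weighted completion times:
  Job (p=5,w=3): C=5, w*C=3*5=15
  Job (p=5,w=3): C=10, w*C=3*10=30
  Job (p=7,w=4): C=17, w*C=4*17=68
  Job (p=5,w=1): C=22, w*C=1*22=22
  Job (p=10,w=2): C=32, w*C=2*32=64
Total weighted completion time = 199

199
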